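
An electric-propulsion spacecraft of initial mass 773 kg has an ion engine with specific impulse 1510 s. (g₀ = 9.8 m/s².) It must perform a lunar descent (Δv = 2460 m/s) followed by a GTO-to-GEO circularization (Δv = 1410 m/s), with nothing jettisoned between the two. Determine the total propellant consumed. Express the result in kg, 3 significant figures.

v_e = Isp · g₀ = 1510 × 9.8 = 14798.0 m/s.
After the first burn: m = 773 × exp(−2460/14798.0) = 773 × 0.84684 = 654.607 kg.
After the second burn: m = 654.607 × exp(−1410/14798.0) = 654.607 × 0.90912 = 595.116 kg.
Total propellant = m₀ − m_final = 773 − 595.116 = 177.884 kg.

total propellant consumed ≈ 178 kg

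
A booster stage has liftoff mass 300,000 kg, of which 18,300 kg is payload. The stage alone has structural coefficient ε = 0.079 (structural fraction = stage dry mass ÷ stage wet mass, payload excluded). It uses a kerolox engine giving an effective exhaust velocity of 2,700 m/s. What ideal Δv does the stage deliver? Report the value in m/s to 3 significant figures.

Stage wet mass = m₀ − payload = 300,000 − 18,300 = 281,700 kg.
Stage dry mass = ε × stage wet mass = 0.079 × 281,700 = 22,254.3 kg.
Burnout mass m_f = stage dry + payload = 22,254.3 + 18,300 = 40,554.3 kg.
By the Tsiolkovsky rocket equation, Δv = v_e · ln(300,000/40,554.3) = 2700.0 × ln(7.397) = 2700.0 × 2.0011 ≈ 5403 m/s.

Δv ≈ 5400 m/s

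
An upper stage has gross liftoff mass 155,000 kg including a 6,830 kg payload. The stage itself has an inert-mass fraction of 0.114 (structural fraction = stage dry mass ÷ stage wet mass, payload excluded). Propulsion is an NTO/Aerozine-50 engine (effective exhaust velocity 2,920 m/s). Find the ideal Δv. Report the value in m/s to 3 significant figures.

Δv ≈ 5480 m/s

Stage wet mass = m₀ − payload = 155,000 − 6,830 = 148,170 kg.
Stage dry mass = ε × stage wet mass = 0.114 × 148,170 = 16,891.4 kg.
Burnout mass m_f = stage dry + payload = 16,891.4 + 6,830 = 23,721.4 kg.
Using Δv = v_e ln(m₀/m_f): Δv = v_e · ln(155,000/23,721.4) = 2920.0 × ln(6.534) = 2920.0 × 1.8770 ≈ 5481 m/s.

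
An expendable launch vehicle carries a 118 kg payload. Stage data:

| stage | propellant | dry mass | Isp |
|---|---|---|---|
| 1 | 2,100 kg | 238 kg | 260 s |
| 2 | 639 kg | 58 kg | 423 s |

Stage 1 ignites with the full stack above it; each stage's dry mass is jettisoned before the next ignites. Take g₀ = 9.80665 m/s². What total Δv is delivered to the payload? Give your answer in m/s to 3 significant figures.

Ignition mass of stage 1 = 2,100+238 + 639+58 + 118 = 3,153 kg.
Stage 1: m₀ = 3,153 kg, m_f = 3,153 − 2,100 = 1,053 kg; Δv = 260×9.80665×ln(2.994) = 2549.7×1.0967 ≈ 2796 m/s.
Stage 2: m₀ = 815 kg, m_f = 815 − 639 = 176 kg; Δv = 423×9.80665×ln(4.631) = 4148.2×1.5327 ≈ 6358 m/s.
Total Δv = 2796 + 6358 = 9154 m/s.

Δv ≈ 9150 m/s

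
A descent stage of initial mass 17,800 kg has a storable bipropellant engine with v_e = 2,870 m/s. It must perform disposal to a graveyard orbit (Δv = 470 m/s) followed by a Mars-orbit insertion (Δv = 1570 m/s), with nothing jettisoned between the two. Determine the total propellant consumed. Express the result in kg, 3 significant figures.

total propellant consumed ≈ 9060 kg

After the first burn: m = 17800 × exp(−470/2870.0) = 17800 × 0.84894 = 15,111.1 kg.
After the second burn: m = 15,111.1 × exp(−1570/2870.0) = 15,111.1 × 0.57866 = 8,744.19 kg.
Total propellant = m₀ − m_final = 17800 − 8,744.19 = 9,055.81 kg.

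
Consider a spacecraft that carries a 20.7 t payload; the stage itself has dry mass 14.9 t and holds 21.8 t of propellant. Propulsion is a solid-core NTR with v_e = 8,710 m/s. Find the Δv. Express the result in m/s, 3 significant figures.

Δv ≈ 4160 m/s

m₀ = payload + dry + propellant = 20.7 + 14.9 + 21.8 = 57.4 t.
m_f = payload + dry = 20.7 + 14.9 = 35.6 t.
Δv = v_e · ln(m₀/m_f) = 8710.0 × ln(1.612) = 8710.0 × 0.4777 ≈ 4160.8 m/s.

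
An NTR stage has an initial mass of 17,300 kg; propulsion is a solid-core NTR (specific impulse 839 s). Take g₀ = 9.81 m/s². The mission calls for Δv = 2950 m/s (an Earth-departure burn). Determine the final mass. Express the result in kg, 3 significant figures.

v_e = Isp · g₀ = 839 × 9.81 = 8230.6 m/s.
Using Δv = v_e ln(m₀/m_f): m₀/m_f = exp(Δv / v_e) = exp(2950 / 8230.6) = exp(0.3584) = 1.4311.
m_f = m₀ / 1.4311 = 17,300 / 1.4311 = 12,088.6 kg.

final mass ≈ 12100 kg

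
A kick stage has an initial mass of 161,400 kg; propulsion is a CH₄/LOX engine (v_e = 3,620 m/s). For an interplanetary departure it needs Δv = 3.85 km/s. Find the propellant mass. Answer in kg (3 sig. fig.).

m₀/m_f = exp(Δv / v_e) = exp(3850 / 3620.0) = exp(1.0635) = 2.8966.
m_f = 161,400 / 2.8966 = 55,720.5 kg, so propellant = m₀ − m_f = 161,400 − 55,720.5 = 105,679.5 kg.

propellant mass ≈ 106000 kg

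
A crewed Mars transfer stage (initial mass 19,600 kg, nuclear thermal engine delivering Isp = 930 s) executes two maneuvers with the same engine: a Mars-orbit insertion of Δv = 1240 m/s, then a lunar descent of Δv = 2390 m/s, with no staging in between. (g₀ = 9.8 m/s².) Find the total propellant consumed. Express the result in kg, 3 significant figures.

v_e = Isp · g₀ = 930 × 9.8 = 9114.0 m/s.
After the first burn: m = 19600 × exp(−1240/9114.0) = 19600 × 0.87280 = 17,106.9 kg.
After the second burn: m = 17,106.9 × exp(−2390/9114.0) = 17,106.9 × 0.76933 = 13,160.9 kg.
Total propellant = m₀ − m_final = 19600 − 13,160.9 = 6,439.1 kg.

total propellant consumed ≈ 6440 kg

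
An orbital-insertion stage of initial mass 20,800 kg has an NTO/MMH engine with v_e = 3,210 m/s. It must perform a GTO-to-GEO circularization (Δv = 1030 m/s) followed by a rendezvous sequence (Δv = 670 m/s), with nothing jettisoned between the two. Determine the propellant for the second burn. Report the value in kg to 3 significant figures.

propellant for the second burn ≈ 2840 kg

After the first burn: m = 20800 × exp(−1030/3210.0) = 20800 × 0.72552 = 15,090.8 kg.
After the second burn: m = 15,090.8 × exp(−670/3210.0) = 15,090.8 × 0.81162 = 12,248 kg.
Second-burn propellant = 15,090.8 − 12,248 = 2,842.8 kg.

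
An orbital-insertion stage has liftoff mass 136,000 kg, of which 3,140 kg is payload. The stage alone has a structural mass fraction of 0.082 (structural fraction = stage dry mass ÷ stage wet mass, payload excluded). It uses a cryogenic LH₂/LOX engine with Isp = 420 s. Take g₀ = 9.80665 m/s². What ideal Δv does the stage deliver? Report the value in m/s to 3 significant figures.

Stage wet mass = m₀ − payload = 136,000 − 3,140 = 132,860 kg.
Stage dry mass = ε × stage wet mass = 0.082 × 132,860 = 10,894.5 kg.
Burnout mass m_f = stage dry + payload = 10,894.5 + 3,140 = 14,034.5 kg.
v_e = Isp · g₀ = 420 × 9.80665 = 4118.8 m/s.
Δv = v_e · ln(136,000/14,034.5) = 4118.8 × ln(9.69) = 4118.8 × 2.2711 ≈ 9354 m/s.

Δv ≈ 9350 m/s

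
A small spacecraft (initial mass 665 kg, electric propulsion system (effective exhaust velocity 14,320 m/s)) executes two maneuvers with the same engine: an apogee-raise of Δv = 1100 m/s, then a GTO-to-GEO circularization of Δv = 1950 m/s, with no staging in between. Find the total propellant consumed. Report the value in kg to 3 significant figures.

After the first burn: m = 665 × exp(−1100/14320.0) = 665 × 0.92606 = 615.83 kg.
After the second burn: m = 615.83 × exp(−1950/14320.0) = 615.83 × 0.87269 = 537.429 kg.
Total propellant = m₀ − m_final = 665 − 537.429 = 127.571 kg.

total propellant consumed ≈ 128 kg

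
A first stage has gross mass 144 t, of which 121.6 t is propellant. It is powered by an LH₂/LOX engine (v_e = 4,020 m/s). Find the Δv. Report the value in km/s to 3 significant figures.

m_f = m₀ − m_prop = 144 − 121.6 = 22.4 t.
Using Δv = v_e ln(m₀/m_f): Δv = v_e · ln(m₀/m_f) = 4020.0 × ln(6.429) = 4020.0 × 1.8608 ≈ 7480.2 m/s.

Δv ≈ 7.48 km/s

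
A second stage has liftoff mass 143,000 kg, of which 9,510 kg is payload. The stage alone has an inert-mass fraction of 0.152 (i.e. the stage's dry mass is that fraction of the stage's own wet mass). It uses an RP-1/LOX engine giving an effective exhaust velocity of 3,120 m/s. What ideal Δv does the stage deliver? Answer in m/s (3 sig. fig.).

Stage wet mass = m₀ − payload = 143,000 − 9,510 = 133,490 kg.
Stage dry mass = ε × stage wet mass = 0.152 × 133,490 = 20,290.5 kg.
Burnout mass m_f = stage dry + payload = 20,290.5 + 9,510 = 29,800.5 kg.
Δv = v_e · ln(143,000/29,800.5) = 3120.0 × ln(4.799) = 3120.0 × 1.5683 ≈ 4893 m/s.

Δv ≈ 4890 m/s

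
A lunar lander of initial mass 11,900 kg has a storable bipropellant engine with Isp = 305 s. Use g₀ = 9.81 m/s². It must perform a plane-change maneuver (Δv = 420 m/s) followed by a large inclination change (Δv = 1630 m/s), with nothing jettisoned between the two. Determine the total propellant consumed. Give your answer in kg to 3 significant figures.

total propellant consumed ≈ 5900 kg

v_e = Isp · g₀ = 305 × 9.81 = 2992.1 m/s.
After the first burn: m = 11900 × exp(−420/2992.1) = 11900 × 0.86903 = 10,341.5 kg.
After the second burn: m = 10,341.5 × exp(−1630/2992.1) = 10,341.5 × 0.57997 = 5,997.76 kg.
Total propellant = m₀ − m_final = 11900 − 5,997.76 = 5,902.24 kg.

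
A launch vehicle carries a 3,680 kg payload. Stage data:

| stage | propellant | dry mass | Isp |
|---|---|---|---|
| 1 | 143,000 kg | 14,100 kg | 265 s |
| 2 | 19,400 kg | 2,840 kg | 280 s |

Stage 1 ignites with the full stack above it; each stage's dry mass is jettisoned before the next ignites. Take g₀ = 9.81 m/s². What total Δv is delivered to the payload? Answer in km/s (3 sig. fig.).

Δv ≈ 7.74 km/s

Ignition mass of stage 1 = 143,000+14,100 + 19,400+2,840 + 3,680 = 183,020 kg.
Stage 1: m₀ = 183,020 kg, m_f = 183,020 − 143,000 = 40,020 kg; Δv = 265×9.81×ln(4.573) = 2599.7×1.5202 ≈ 3952 m/s.
Stage 2: m₀ = 25,920 kg, m_f = 25,920 − 19,400 = 6,520 kg; Δv = 280×9.81×ln(3.975) = 2746.8×1.3801 ≈ 3791 m/s.
Total Δv = 3952 + 3791 = 7743 m/s.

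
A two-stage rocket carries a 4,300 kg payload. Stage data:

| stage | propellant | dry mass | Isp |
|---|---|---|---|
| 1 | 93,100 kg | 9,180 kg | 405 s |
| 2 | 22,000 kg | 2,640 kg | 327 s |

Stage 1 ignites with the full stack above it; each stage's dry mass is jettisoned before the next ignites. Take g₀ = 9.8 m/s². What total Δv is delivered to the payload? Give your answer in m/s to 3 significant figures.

Ignition mass of stage 1 = 93,100+9,180 + 22,000+2,640 + 4,300 = 131,220 kg.
Stage 1: m₀ = 131,220 kg, m_f = 131,220 − 93,100 = 38,120 kg; Δv = 405×9.8×ln(3.442) = 3969.0×1.2361 ≈ 4906 m/s.
Stage 2: m₀ = 28,940 kg, m_f = 28,940 − 22,000 = 6,940 kg; Δv = 327×9.8×ln(4.17) = 3204.6×1.4279 ≈ 4576 m/s.
Total Δv = 4906 + 4576 = 9482 m/s.

Δv ≈ 9480 m/s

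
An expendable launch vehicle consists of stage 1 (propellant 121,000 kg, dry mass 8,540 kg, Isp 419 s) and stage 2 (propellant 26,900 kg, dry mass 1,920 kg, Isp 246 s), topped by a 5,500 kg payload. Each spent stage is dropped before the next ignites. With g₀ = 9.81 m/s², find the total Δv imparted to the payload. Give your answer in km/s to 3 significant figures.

Δv ≈ 9.21 km/s

Ignition mass of stage 1 = 121,000+8,540 + 26,900+1,920 + 5,500 = 163,860 kg.
Stage 1: m₀ = 163,860 kg, m_f = 163,860 − 121,000 = 42,860 kg; Δv = 419×9.81×ln(3.823) = 4110.4×1.3411 ≈ 5512 m/s.
Stage 2: m₀ = 34,320 kg, m_f = 34,320 − 26,900 = 7,420 kg; Δv = 246×9.81×ln(4.625) = 2413.3×1.5315 ≈ 3696 m/s.
Total Δv = 5512 + 3696 = 9208 m/s.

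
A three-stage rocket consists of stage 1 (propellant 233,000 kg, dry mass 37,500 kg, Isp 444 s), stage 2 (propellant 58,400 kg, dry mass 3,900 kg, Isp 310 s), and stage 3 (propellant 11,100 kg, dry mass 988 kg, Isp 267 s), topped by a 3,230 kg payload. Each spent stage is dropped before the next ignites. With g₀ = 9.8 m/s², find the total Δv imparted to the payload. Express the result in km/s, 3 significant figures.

Δv ≈ 12.4 km/s

Ignition mass of stage 1 = 233,000+37,500 + 58,400+3,900 + 11,100+988 + 3,230 = 348,118 kg.
Stage 1: m₀ = 348,118 kg, m_f = 348,118 − 233,000 = 115,118 kg; Δv = 444×9.8×ln(3.024) = 4351.2×1.1066 ≈ 4815 m/s.
Stage 2: m₀ = 77,618 kg, m_f = 77,618 − 58,400 = 19,218 kg; Δv = 310×9.8×ln(4.039) = 3038.0×1.3960 ≈ 4241 m/s.
Stage 3: m₀ = 15,318 kg, m_f = 15,318 − 11,100 = 4,218 kg; Δv = 267×9.8×ln(3.632) = 2616.6×1.2897 ≈ 3375 m/s.
Total Δv = 4815 + 4241 + 3375 = 12431 m/s.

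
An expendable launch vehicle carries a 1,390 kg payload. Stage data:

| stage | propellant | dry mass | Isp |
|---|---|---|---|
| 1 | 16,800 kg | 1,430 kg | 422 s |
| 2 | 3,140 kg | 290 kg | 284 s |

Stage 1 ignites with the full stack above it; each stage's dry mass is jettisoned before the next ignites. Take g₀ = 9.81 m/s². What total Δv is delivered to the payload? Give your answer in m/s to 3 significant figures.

Ignition mass of stage 1 = 16,800+1,430 + 3,140+290 + 1,390 = 23,050 kg.
Stage 1: m₀ = 23,050 kg, m_f = 23,050 − 16,800 = 6,250 kg; Δv = 422×9.81×ln(3.688) = 4139.8×1.3051 ≈ 5403 m/s.
Stage 2: m₀ = 4,820 kg, m_f = 4,820 − 3,140 = 1,680 kg; Δv = 284×9.81×ln(2.869) = 2786.0×1.0540 ≈ 2936 m/s.
Total Δv = 5403 + 2936 = 8339 m/s.

Δv ≈ 8340 m/s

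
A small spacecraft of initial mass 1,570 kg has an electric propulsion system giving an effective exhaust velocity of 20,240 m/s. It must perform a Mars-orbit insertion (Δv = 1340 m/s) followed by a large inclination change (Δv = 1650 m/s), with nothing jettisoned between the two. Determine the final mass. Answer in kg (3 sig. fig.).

final mass ≈ 1350 kg

After the first burn: m = 1570 × exp(−1340/20240.0) = 1570 × 0.93594 = 1,469.43 kg.
After the second burn: m = 1,469.43 × exp(−1650/20240.0) = 1,469.43 × 0.92171 = 1,354.39 kg.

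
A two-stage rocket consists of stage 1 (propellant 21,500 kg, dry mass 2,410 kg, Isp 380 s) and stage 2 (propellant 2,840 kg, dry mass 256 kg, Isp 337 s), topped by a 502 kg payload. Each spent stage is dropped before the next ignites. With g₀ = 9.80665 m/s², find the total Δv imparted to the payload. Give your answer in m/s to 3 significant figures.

Ignition mass of stage 1 = 21,500+2,410 + 2,840+256 + 502 = 27,508 kg.
Stage 1: m₀ = 27,508 kg, m_f = 27,508 − 21,500 = 6,008 kg; Δv = 380×9.80665×ln(4.579) = 3726.5×1.5214 ≈ 5669 m/s.
Stage 2: m₀ = 3,598 kg, m_f = 3,598 − 2,840 = 758 kg; Δv = 337×9.80665×ln(4.747) = 3304.8×1.5575 ≈ 5147 m/s.
Total Δv = 5669 + 5147 = 10816 m/s.

Δv ≈ 10800 m/s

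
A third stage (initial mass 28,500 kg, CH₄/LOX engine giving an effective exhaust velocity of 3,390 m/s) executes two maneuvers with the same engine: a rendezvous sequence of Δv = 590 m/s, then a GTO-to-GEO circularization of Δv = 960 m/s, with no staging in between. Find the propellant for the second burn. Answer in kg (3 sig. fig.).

propellant for the second burn ≈ 5910 kg

After the first burn: m = 28500 × exp(−590/3390.0) = 28500 × 0.84026 = 23,947.4 kg.
After the second burn: m = 23,947.4 × exp(−960/3390.0) = 23,947.4 × 0.75338 = 18,041.5 kg.
Second-burn propellant = 23,947.4 − 18,041.5 = 5,905.9 kg.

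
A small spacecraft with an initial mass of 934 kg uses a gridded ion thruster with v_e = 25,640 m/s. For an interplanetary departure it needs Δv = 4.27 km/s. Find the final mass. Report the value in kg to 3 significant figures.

By the Tsiolkovsky rocket equation, m₀/m_f = exp(Δv / v_e) = exp(4270 / 25640.0) = exp(0.1665) = 1.1812.
m_f = m₀ / 1.1812 = 934 / 1.1812 = 790.721 kg.

final mass ≈ 791 kg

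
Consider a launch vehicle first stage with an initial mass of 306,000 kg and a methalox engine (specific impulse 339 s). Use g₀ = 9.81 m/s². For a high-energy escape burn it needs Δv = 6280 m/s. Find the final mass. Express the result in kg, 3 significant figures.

final mass ≈ 46300 kg

v_e = Isp · g₀ = 339 × 9.81 = 3325.6 m/s.
m₀/m_f = exp(Δv / v_e) = exp(6280 / 3325.6) = exp(1.8884) = 6.6087.
m_f = m₀ / 6.6087 = 306,000 / 6.6087 = 46,302.6 kg.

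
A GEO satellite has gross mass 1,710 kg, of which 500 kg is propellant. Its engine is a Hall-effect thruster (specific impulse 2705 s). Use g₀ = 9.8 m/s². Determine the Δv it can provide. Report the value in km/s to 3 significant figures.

Δv ≈ 9.17 km/s

v_e = Isp · g₀ = 2705 × 9.8 = 26509.0 m/s.
m_f = m₀ − m_prop = 1,710 − 500 = 1,210 kg.
From the ideal rocket equation, Δv = v_e · ln(m₀/m_f) = 26509.0 × ln(1.413) = 26509.0 × 0.3459 ≈ 9168.7 m/s.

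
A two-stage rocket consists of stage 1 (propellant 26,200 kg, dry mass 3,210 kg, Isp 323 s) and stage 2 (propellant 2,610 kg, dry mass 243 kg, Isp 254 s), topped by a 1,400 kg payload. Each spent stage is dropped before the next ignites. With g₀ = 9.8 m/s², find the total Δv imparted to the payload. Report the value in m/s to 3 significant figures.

Ignition mass of stage 1 = 26,200+3,210 + 2,610+243 + 1,400 = 33,663 kg.
Stage 1: m₀ = 33,663 kg, m_f = 33,663 − 26,200 = 7,463 kg; Δv = 323×9.8×ln(4.511) = 3165.4×1.5064 ≈ 4768 m/s.
Stage 2: m₀ = 4,253 kg, m_f = 4,253 − 2,610 = 1,643 kg; Δv = 254×9.8×ln(2.589) = 2489.2×0.9511 ≈ 2367 m/s.
Total Δv = 4768 + 2367 = 7135 m/s.

Δv ≈ 7140 m/s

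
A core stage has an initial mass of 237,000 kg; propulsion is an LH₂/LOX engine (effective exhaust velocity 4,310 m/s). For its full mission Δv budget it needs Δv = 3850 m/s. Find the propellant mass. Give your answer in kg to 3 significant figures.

propellant mass ≈ 140000 kg

m₀/m_f = exp(Δv / v_e) = exp(3850 / 4310.0) = exp(0.8933) = 2.4431.
m_f = 237,000 / 2.4431 = 97,007.9 kg, so propellant = m₀ − m_f = 237,000 − 97,007.9 = 139,992.1 kg.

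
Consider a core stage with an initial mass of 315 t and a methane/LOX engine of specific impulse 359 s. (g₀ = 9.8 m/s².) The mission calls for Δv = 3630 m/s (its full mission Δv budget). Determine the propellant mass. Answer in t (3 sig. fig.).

propellant mass ≈ 203 t

v_e = Isp · g₀ = 359 × 9.8 = 3518.2 m/s.
From the ideal rocket equation, m₀/m_f = exp(Δv / v_e) = exp(3630 / 3518.2) = exp(1.0318) = 2.8060.
m_f = 315 / 2.8060 = 112.259 t, so propellant = m₀ − m_f = 315 − 112.259 = 202.741 t.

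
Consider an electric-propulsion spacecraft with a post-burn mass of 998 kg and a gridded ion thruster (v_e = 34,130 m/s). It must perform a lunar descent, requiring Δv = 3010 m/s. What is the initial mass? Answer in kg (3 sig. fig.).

initial mass ≈ 1090 kg

Rocket equation: m₀/m_f = exp(Δv / v_e) = exp(3010 / 34130.0) = exp(0.0882) = 1.0922.
m₀ = m_f × 1.0922 = 998 × 1.0922 = 1,090.02 kg.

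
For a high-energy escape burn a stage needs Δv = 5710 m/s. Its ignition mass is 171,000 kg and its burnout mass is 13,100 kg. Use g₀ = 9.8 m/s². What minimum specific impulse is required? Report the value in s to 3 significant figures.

Isp ≈ 227 s

ln(m₀/m_f) = ln(171000/13100) = ln(13.05) = 2.5691.
Using Δv = v_e ln(m₀/m_f): v_e = Δv / ln(m₀/m_f) = 5710 / 2.5691 = 2222.6 m/s.
Isp = v_e / g₀ = 2222.6 / 9.8 = 226.8 s.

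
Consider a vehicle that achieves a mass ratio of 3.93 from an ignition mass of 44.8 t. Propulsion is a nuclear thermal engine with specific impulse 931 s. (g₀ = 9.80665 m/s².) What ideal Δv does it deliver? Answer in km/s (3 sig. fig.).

v_e = Isp · g₀ = 931 × 9.80665 = 9130.0 m/s.
Δv = v_e · ln(3.93) = 9130.0 × 1.3686 ≈ 12495.7 m/s.

Δv ≈ 12.5 km/s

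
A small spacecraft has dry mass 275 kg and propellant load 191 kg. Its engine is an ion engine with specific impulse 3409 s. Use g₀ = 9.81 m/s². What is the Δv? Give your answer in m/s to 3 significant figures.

Δv ≈ 17600 m/s

v_e = Isp · g₀ = 3409 × 9.81 = 33442.3 m/s.
m₀ = m_dry + m_prop = 275 + 191 = 466 kg.
Δv = v_e · ln(m₀/m_f) = 33442.3 × ln(1.695) = 33442.3 × 0.5274 ≈ 17637.9 m/s.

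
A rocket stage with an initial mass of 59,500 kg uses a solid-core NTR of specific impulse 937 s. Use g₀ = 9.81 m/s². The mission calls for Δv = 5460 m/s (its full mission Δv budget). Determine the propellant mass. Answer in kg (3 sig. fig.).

propellant mass ≈ 26600 kg

v_e = Isp · g₀ = 937 × 9.81 = 9192.0 m/s.
Using Δv = v_e ln(m₀/m_f): m₀/m_f = exp(Δv / v_e) = exp(5460 / 9192.0) = exp(0.5940) = 1.8112.
m_f = 59,500 / 1.8112 = 32,851.1 kg, so propellant = m₀ − m_f = 59,500 − 32,851.1 = 26,648.9 kg.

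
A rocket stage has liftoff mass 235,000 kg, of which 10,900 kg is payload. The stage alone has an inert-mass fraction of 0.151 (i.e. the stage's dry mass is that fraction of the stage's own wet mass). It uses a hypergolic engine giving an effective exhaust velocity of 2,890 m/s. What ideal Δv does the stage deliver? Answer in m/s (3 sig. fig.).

Stage wet mass = m₀ − payload = 235,000 − 10,900 = 224,100 kg.
Stage dry mass = ε × stage wet mass = 0.151 × 224,100 = 33,839.1 kg.
Burnout mass m_f = stage dry + payload = 33,839.1 + 10,900 = 44,739.1 kg.
From the ideal rocket equation, Δv = v_e · ln(235,000/44,739.1) = 2890.0 × ln(5.253) = 2890.0 × 1.6587 ≈ 4794 m/s.

Δv ≈ 4790 m/s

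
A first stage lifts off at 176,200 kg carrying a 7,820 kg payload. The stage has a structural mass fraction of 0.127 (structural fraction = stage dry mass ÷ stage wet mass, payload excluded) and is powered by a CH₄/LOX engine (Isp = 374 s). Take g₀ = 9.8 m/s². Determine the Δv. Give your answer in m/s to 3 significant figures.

Δv ≈ 6590 m/s

Stage wet mass = m₀ − payload = 176,200 − 7,820 = 168,380 kg.
Stage dry mass = ε × stage wet mass = 0.127 × 168,380 = 21,384.3 kg.
Burnout mass m_f = stage dry + payload = 21,384.3 + 7,820 = 29,204.3 kg.
v_e = Isp · g₀ = 374 × 9.8 = 3665.2 m/s.
Rocket equation: Δv = v_e · ln(176,200/29,204.3) = 3665.2 × ln(6.033) = 3665.2 × 1.7973 ≈ 6587 m/s.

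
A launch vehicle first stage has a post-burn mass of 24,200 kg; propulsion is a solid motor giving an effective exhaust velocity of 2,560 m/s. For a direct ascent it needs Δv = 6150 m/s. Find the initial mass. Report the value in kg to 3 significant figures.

initial mass ≈ 267000 kg

m₀/m_f = exp(Δv / v_e) = exp(6150 / 2560.0) = exp(2.4023) = 11.0490.
m₀ = m_f × 11.0490 = 24,200 × 11.0490 = 267,386 kg.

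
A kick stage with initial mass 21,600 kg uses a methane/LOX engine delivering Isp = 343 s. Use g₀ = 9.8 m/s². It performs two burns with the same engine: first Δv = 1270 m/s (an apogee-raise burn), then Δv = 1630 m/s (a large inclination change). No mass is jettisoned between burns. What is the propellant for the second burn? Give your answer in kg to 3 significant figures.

v_e = Isp · g₀ = 343 × 9.8 = 3361.4 m/s.
After the first burn: m = 21600 × exp(−1270/3361.4) = 21600 × 0.68535 = 14,803.6 kg.
After the second burn: m = 14,803.6 × exp(−1630/3361.4) = 14,803.6 × 0.61575 = 9,115.32 kg.
Second-burn propellant = 14,803.6 − 9,115.32 = 5,688.28 kg.

propellant for the second burn ≈ 5690 kg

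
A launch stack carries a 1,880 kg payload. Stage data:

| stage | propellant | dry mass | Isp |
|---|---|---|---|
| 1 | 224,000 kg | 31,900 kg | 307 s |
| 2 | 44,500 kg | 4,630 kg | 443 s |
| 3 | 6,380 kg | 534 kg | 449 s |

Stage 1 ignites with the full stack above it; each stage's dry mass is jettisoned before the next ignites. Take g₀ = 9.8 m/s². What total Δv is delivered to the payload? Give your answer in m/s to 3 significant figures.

Ignition mass of stage 1 = 224,000+31,900 + 44,500+4,630 + 6,380+534 + 1,880 = 313,824 kg.
Stage 1: m₀ = 313,824 kg, m_f = 313,824 − 224,000 = 89,824 kg; Δv = 307×9.8×ln(3.494) = 3008.6×1.2510 ≈ 3764 m/s.
Stage 2: m₀ = 57,924 kg, m_f = 57,924 − 44,500 = 13,424 kg; Δv = 443×9.8×ln(4.315) = 4341.4×1.4621 ≈ 6348 m/s.
Stage 3: m₀ = 8,794 kg, m_f = 8,794 − 6,380 = 2,414 kg; Δv = 449×9.8×ln(3.643) = 4400.2×1.2928 ≈ 5689 m/s.
Total Δv = 3764 + 6348 + 5689 = 15801 m/s.

Δv ≈ 15800 m/s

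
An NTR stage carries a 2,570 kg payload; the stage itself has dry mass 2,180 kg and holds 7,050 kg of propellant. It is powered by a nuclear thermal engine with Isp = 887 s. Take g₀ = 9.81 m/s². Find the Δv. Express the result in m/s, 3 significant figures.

Δv ≈ 7920 m/s

v_e = Isp · g₀ = 887 × 9.81 = 8701.5 m/s.
m₀ = payload + dry + propellant = 2,570 + 2,180 + 7,050 = 11,800 kg.
m_f = payload + dry = 2,570 + 2,180 = 4,750 kg.
From the ideal rocket equation, Δv = v_e · ln(m₀/m_f) = 8701.5 × ln(2.484) = 8701.5 × 0.9100 ≈ 7917.9 m/s.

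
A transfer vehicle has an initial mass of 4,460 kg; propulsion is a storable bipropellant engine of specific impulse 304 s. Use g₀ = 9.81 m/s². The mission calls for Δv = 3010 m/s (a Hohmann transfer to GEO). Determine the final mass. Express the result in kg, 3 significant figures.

final mass ≈ 1630 kg

v_e = Isp · g₀ = 304 × 9.81 = 2982.2 m/s.
m₀/m_f = exp(Δv / v_e) = exp(3010 / 2982.2) = exp(1.0093) = 2.7437.
m_f = m₀ / 2.7437 = 4,460 / 2.7437 = 1,625.54 kg.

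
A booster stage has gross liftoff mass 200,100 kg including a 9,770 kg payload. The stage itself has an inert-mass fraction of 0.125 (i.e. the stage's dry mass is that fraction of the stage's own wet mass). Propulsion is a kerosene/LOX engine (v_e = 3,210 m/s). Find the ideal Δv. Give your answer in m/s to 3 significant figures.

Stage wet mass = m₀ − payload = 200,100 − 9,770 = 190,330 kg.
Stage dry mass = ε × stage wet mass = 0.125 × 190,330 = 23,791.3 kg.
Burnout mass m_f = stage dry + payload = 23,791.3 + 9,770 = 33,561.3 kg.
Δv = v_e · ln(200,100/33,561.3) = 3210.0 × ln(5.962) = 3210.0 × 1.7854 ≈ 5731 m/s.

Δv ≈ 5730 m/s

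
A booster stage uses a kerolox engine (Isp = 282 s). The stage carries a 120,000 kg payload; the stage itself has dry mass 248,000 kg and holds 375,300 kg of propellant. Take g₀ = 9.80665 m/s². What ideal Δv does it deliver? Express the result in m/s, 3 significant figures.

v_e = Isp · g₀ = 282 × 9.80665 = 2765.5 m/s.
m₀ = payload + dry + propellant = 120,000 + 248,000 + 375,300 = 743,300 kg.
m_f = payload + dry = 120,000 + 248,000 = 368,000 kg.
From the ideal rocket equation, Δv = v_e · ln(m₀/m_f) = 2765.5 × ln(2.02) = 2765.5 × 0.7030 ≈ 1944.2 m/s.

Δv ≈ 1940 m/s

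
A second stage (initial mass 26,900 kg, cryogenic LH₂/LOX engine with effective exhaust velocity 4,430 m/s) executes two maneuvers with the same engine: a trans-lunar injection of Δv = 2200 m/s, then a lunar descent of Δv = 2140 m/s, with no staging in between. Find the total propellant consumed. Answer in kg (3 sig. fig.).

total propellant consumed ≈ 16800 kg

After the first burn: m = 26900 × exp(−2200/4430.0) = 26900 × 0.60859 = 16,371.1 kg.
After the second burn: m = 16,371.1 × exp(−2140/4430.0) = 16,371.1 × 0.61689 = 10,099.2 kg.
Total propellant = m₀ − m_final = 26900 − 10,099.2 = 16,800.8 kg.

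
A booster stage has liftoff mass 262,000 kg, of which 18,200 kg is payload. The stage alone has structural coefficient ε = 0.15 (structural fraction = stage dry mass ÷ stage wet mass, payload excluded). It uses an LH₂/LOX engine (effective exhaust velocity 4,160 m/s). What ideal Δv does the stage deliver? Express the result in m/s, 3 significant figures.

Δv ≈ 6510 m/s

Stage wet mass = m₀ − payload = 262,000 − 18,200 = 243,800 kg.
Stage dry mass = ε × stage wet mass = 0.15 × 243,800 = 36,570 kg.
Burnout mass m_f = stage dry + payload = 36,570 + 18,200 = 54,770 kg.
Using Δv = v_e ln(m₀/m_f): Δv = v_e · ln(262,000/54,770) = 4160.0 × ln(4.784) = 4160.0 × 1.5652 ≈ 6511 m/s.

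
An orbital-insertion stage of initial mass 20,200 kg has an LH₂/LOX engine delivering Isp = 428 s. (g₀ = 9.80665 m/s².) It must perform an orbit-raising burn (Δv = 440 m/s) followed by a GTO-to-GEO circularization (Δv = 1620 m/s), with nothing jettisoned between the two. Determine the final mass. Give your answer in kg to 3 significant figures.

final mass ≈ 12400 kg

v_e = Isp · g₀ = 428 × 9.80665 = 4197.2 m/s.
After the first burn: m = 20200 × exp(−440/4197.2) = 20200 × 0.90048 = 18,189.7 kg.
After the second burn: m = 18,189.7 × exp(−1620/4197.2) = 18,189.7 × 0.67979 = 12,365.2 kg.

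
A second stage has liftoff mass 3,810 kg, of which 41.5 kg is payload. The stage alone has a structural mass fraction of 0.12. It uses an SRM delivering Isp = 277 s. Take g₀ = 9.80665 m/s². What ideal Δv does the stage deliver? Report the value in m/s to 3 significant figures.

Δv ≈ 5550 m/s

Stage wet mass = m₀ − payload = 3,810 − 41.5 = 3,768.5 kg.
Stage dry mass = ε × stage wet mass = 0.12 × 3,768.5 = 452.22 kg.
Burnout mass m_f = stage dry + payload = 452.22 + 41.5 = 493.72 kg.
v_e = Isp · g₀ = 277 × 9.80665 = 2716.4 m/s.
Using Δv = v_e ln(m₀/m_f): Δv = v_e · ln(3,810/493.72) = 2716.4 × ln(7.717) = 2716.4 × 2.0434 ≈ 5551 m/s.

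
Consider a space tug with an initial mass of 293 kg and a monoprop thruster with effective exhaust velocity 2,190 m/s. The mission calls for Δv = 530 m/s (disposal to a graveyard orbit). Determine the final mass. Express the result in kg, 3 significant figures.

Using Δv = v_e ln(m₀/m_f): m₀/m_f = exp(Δv / v_e) = exp(530 / 2190.0) = exp(0.2420) = 1.2738.
m_f = m₀ / 1.2738 = 293 / 1.2738 = 230.02 kg.

final mass ≈ 230 kg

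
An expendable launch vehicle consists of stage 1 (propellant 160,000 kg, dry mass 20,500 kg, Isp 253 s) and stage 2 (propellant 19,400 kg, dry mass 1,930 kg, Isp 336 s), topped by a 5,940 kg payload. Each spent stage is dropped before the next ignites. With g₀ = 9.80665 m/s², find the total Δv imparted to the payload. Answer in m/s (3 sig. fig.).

Ignition mass of stage 1 = 160,000+20,500 + 19,400+1,930 + 5,940 = 207,770 kg.
Stage 1: m₀ = 207,770 kg, m_f = 207,770 − 160,000 = 47,770 kg; Δv = 253×9.80665×ln(4.349) = 2481.1×1.4700 ≈ 3647 m/s.
Stage 2: m₀ = 27,270 kg, m_f = 27,270 − 19,400 = 7,870 kg; Δv = 336×9.80665×ln(3.465) = 3295.0×1.2427 ≈ 4095 m/s.
Total Δv = 3647 + 4095 = 7742 m/s.

Δv ≈ 7740 m/s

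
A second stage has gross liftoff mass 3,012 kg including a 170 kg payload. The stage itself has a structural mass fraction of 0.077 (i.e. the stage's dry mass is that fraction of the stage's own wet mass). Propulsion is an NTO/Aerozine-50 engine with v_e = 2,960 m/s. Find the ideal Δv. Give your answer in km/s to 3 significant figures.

Stage wet mass = m₀ − payload = 3,012 − 170 = 2,842 kg.
Stage dry mass = ε × stage wet mass = 0.077 × 2,842 = 218.834 kg.
Burnout mass m_f = stage dry + payload = 218.834 + 170 = 388.834 kg.
From the ideal rocket equation, Δv = v_e · ln(3,012/388.834) = 2960.0 × ln(7.746) = 2960.0 × 2.0472 ≈ 6060 m/s.

Δv ≈ 6.06 km/s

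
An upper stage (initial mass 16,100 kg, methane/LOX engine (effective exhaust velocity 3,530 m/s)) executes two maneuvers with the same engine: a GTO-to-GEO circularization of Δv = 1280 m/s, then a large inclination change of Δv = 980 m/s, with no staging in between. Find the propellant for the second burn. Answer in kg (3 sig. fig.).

After the first burn: m = 16100 × exp(−1280/3530.0) = 16100 × 0.69586 = 11,203.3 kg.
After the second burn: m = 11,203.3 × exp(−980/3530.0) = 11,203.3 × 0.75758 = 8,487.4 kg.
Second-burn propellant = 11,203.3 − 8,487.4 = 2,715.9 kg.

propellant for the second burn ≈ 2720 kg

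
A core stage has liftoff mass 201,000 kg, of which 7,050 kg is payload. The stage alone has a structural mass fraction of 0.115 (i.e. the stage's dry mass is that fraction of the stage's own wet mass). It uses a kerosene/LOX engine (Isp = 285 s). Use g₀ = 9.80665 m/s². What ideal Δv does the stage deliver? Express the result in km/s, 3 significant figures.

Δv ≈ 5.38 km/s

Stage wet mass = m₀ − payload = 201,000 − 7,050 = 193,950 kg.
Stage dry mass = ε × stage wet mass = 0.115 × 193,950 = 22,304.3 kg.
Burnout mass m_f = stage dry + payload = 22,304.3 + 7,050 = 29,354.3 kg.
v_e = Isp · g₀ = 285 × 9.80665 = 2794.9 m/s.
Δv = v_e · ln(201,000/29,354.3) = 2794.9 × ln(6.847) = 2794.9 × 1.9239 ≈ 5377 m/s.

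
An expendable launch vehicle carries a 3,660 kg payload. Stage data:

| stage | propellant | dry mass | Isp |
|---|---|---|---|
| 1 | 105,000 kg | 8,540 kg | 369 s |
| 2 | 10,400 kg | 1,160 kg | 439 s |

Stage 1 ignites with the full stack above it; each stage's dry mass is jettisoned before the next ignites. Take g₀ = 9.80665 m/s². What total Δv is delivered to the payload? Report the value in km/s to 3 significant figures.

Δv ≈ 11.1 km/s

Ignition mass of stage 1 = 105,000+8,540 + 10,400+1,160 + 3,660 = 128,760 kg.
Stage 1: m₀ = 128,760 kg, m_f = 128,760 − 105,000 = 23,760 kg; Δv = 369×9.80665×ln(5.419) = 3618.7×1.6899 ≈ 6115 m/s.
Stage 2: m₀ = 15,220 kg, m_f = 15,220 − 10,400 = 4,820 kg; Δv = 439×9.80665×ln(3.158) = 4305.1×1.1498 ≈ 4950 m/s.
Total Δv = 6115 + 4950 = 11065 m/s.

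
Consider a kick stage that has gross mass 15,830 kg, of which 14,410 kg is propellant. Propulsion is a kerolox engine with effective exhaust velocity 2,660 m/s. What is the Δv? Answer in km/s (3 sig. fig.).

m_f = m₀ − m_prop = 15,830 − 14,410 = 1,420 kg.
Rocket equation: Δv = v_e · ln(m₀/m_f) = 2660.0 × ln(11.15) = 2660.0 × 2.4113 ≈ 6413.9 m/s.

Δv ≈ 6.41 km/s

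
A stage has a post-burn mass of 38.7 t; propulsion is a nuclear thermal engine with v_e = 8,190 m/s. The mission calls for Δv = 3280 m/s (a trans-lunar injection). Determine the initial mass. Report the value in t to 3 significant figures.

initial mass ≈ 57.8 t

From the ideal rocket equation, m₀/m_f = exp(Δv / v_e) = exp(3280 / 8190.0) = exp(0.4005) = 1.4926.
m₀ = m_f × 1.4926 = 38.7 × 1.4926 = 57.7636 t.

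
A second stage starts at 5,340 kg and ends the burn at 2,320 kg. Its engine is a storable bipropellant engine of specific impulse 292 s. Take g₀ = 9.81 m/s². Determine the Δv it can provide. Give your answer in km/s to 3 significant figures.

v_e = Isp · g₀ = 292 × 9.81 = 2864.5 m/s.
From the ideal rocket equation, Δv = v_e · ln(m₀/m_f) = 2864.5 × ln(2.302) = 2864.5 × 0.8337 ≈ 2388.0 m/s.

Δv ≈ 2.39 km/s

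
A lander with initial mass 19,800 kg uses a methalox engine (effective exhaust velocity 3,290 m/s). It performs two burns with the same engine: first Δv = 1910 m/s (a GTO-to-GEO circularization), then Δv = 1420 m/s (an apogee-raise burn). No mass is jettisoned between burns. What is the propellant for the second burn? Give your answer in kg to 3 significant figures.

After the first burn: m = 19800 × exp(−1910/3290.0) = 19800 × 0.55959 = 11,079.9 kg.
After the second burn: m = 11,079.9 × exp(−1420/3290.0) = 11,079.9 × 0.64946 = 7,195.95 kg.
Second-burn propellant = 11,079.9 − 7,195.95 = 3,883.95 kg.

propellant for the second burn ≈ 3880 kg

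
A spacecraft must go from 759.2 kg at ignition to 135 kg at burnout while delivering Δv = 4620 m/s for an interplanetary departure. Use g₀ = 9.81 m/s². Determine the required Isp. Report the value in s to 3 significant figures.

ln(m₀/m_f) = ln(759.2/135) = ln(5.624) = 1.7270.
v_e = Δv / ln(m₀/m_f) = 4620 / 1.7270 = 2675.2 m/s.
Isp = v_e / g₀ = 2675.2 / 9.81 = 272.7 s.

Isp ≈ 273 s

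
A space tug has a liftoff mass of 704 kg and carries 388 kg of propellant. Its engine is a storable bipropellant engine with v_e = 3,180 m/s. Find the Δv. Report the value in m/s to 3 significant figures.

m_f = m₀ − m_prop = 704 − 388 = 316 kg.
Δv = v_e · ln(m₀/m_f) = 3180.0 × ln(2.228) = 3180.0 × 0.8010 ≈ 2547.3 m/s.

Δv ≈ 2550 m/s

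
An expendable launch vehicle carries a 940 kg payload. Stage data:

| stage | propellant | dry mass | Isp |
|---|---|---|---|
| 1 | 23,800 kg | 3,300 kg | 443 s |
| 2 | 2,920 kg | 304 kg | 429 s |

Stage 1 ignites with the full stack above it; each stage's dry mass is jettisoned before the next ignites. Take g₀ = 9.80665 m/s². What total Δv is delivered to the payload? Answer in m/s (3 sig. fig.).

Ignition mass of stage 1 = 23,800+3,300 + 2,920+304 + 940 = 31,264 kg.
Stage 1: m₀ = 31,264 kg, m_f = 31,264 − 23,800 = 7,464 kg; Δv = 443×9.80665×ln(4.189) = 4344.3×1.4324 ≈ 6223 m/s.
Stage 2: m₀ = 4,164 kg, m_f = 4,164 − 2,920 = 1,244 kg; Δv = 429×9.80665×ln(3.347) = 4207.1×1.2081 ≈ 5083 m/s.
Total Δv = 6223 + 5083 = 11306 m/s.

Δv ≈ 11300 m/s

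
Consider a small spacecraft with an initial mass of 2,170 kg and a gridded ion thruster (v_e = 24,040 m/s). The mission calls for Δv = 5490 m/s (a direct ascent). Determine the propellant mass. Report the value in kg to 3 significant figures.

propellant mass ≈ 443 kg

Rocket equation: m₀/m_f = exp(Δv / v_e) = exp(5490 / 24040.0) = exp(0.2284) = 1.2565.
m_f = 2,170 / 1.2565 = 1,727.02 kg, so propellant = m₀ − m_f = 2,170 − 1,727.02 = 442.98 kg.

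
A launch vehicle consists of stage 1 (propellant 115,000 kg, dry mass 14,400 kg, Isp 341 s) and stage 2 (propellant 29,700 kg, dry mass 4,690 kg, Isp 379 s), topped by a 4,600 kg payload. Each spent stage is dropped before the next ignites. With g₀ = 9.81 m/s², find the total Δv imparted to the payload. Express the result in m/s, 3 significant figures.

Δv ≈ 9180 m/s

Ignition mass of stage 1 = 115,000+14,400 + 29,700+4,690 + 4,600 = 168,390 kg.
Stage 1: m₀ = 168,390 kg, m_f = 168,390 − 115,000 = 53,390 kg; Δv = 341×9.81×ln(3.154) = 3345.2×1.1487 ≈ 3843 m/s.
Stage 2: m₀ = 38,990 kg, m_f = 38,990 − 29,700 = 9,290 kg; Δv = 379×9.81×ln(4.197) = 3718.0×1.4344 ≈ 5333 m/s.
Total Δv = 3843 + 5333 = 9176 m/s.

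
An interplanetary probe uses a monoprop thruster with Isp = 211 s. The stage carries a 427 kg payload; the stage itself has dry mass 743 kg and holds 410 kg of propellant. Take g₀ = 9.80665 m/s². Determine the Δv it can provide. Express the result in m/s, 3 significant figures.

v_e = Isp · g₀ = 211 × 9.80665 = 2069.2 m/s.
m₀ = payload + dry + propellant = 427 + 743 + 410 = 1,580 kg.
m_f = payload + dry = 427 + 743 = 1,170 kg.
Using Δv = v_e ln(m₀/m_f): Δv = v_e · ln(m₀/m_f) = 2069.2 × ln(1.35) = 2069.2 × 0.3004 ≈ 621.6 m/s.

Δv ≈ 622 m/s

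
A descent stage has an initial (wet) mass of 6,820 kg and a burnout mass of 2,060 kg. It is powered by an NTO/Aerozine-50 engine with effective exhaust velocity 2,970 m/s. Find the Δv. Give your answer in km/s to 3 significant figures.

Δv ≈ 3.56 km/s

Δv = v_e · ln(m₀/m_f) = 2970.0 × ln(3.311) = 2970.0 × 1.1972 ≈ 3555.5 m/s.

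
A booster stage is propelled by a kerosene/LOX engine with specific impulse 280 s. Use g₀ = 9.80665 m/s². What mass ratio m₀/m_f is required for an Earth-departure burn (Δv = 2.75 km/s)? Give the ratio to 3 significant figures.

mass ratio ≈ 2.72

v_e = Isp · g₀ = 280 × 9.80665 = 2745.9 m/s.
m₀/m_f = exp(Δv / v_e) = exp(2750 / 2745.9) = exp(1.0015) = 2.7224.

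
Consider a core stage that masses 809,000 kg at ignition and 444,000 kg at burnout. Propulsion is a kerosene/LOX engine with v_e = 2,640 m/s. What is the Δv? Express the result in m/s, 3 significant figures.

Δv ≈ 1580 m/s

Δv = v_e · ln(m₀/m_f) = 2640.0 × ln(1.822) = 2640.0 × 0.6000 ≈ 1583.9 m/s.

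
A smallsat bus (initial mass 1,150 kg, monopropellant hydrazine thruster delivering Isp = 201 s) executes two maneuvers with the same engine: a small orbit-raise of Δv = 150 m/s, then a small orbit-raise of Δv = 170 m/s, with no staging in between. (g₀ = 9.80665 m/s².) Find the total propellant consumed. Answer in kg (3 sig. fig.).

total propellant consumed ≈ 172 kg

v_e = Isp · g₀ = 201 × 9.80665 = 1971.1 m/s.
After the first burn: m = 1150 × exp(−150/1971.1) = 1150 × 0.92673 = 1,065.74 kg.
After the second burn: m = 1,065.74 × exp(−170/1971.1) = 1,065.74 × 0.91737 = 977.678 kg.
Total propellant = m₀ − m_final = 1150 − 977.678 = 172.322 kg.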